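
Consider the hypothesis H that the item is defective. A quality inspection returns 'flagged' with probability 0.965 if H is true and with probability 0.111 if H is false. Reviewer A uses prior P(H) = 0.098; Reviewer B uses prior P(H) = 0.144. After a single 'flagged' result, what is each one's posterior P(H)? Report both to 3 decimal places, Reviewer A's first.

Reviewer A: 0.486; Reviewer B: 0.594

The likelihood ratio for a 'flagged' result is 0.965/0.111 = 8.6937.
Reviewer A: prior odds 0.098/0.902 = 0.10865; posterior odds 0.94455; posterior probability 0.486.
Reviewer B: prior odds 0.144/0.856 = 0.16822; posterior odds 1.4625; posterior probability 0.594.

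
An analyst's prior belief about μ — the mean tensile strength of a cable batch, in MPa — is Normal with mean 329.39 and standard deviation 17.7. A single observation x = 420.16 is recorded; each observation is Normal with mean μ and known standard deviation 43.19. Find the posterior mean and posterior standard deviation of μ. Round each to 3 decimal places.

Posterior mean ≈ 342.443; posterior SD ≈ 16.378

With known σ, the Normal prior is conjugate. Weight on the data is w = (n/σ²)/(n/σ² + 1/τ₀²) = 0.00053608/(0.00053608+0.00319193) = 0.14380.
Posterior mean = w·x̄ + (1−w)·μ₀ = 0.14380·420.16 + 0.85620·329.39 = 342.443. Posterior variance = 1/(0.00053608+0.00319193) = 268.239, so SD = 16.378.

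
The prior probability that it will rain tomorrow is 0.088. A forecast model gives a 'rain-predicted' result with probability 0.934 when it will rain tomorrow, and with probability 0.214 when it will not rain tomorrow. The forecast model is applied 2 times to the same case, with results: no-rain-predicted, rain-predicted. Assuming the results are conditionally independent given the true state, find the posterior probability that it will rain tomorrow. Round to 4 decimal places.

With H the event that it will rain tomorrow, the joint likelihood of the observed sequence is P(data|H) = 0.066·0.934 = 0.061644 and P(data|¬H) = 0.786·0.214 = 0.16820.
Bayes: P(H|data) = 0.088·0.061644 / (0.088·0.061644 + 0.912·0.16820) = 0.0054247/0.15883 = 0.0342.

Posterior P(H) ≈ 0.0342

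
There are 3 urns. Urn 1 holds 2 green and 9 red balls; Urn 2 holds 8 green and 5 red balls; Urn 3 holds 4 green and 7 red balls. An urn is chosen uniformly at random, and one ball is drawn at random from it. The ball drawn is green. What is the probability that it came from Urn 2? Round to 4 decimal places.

Posterior probability ≈ 0.5301

Tabulate prior·likelihood by source: [1] prior 0.333333, lik 0.1818, product 0.06061; [2] prior 0.333333, lik 0.6154, product 0.2051; [3] prior 0.333333, lik 0.3636, product 0.1212.
Normalizing constant = 0.38695; the posterior for Urn 2 is its product over the sum, 0.2051/0.38695 = 0.5301.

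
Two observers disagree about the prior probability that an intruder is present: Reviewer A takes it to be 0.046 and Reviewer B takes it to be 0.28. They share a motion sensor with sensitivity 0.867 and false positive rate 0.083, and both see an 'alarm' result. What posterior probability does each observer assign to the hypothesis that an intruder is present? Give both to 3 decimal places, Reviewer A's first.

Reviewer A: 0.335; Reviewer B: 0.802

The likelihood ratio for an 'alarm' result is 0.867/0.083 = 10.446.
Reviewer A: prior odds 0.046/0.954 = 0.048218; posterior odds 0.50368; posterior probability 0.335.
Reviewer B: prior odds 0.28/0.72 = 0.38889; posterior odds 4.0622; posterior probability 0.802.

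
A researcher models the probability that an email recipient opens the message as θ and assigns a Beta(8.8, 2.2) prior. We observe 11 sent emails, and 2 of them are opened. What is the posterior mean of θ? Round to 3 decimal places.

Observing 2 successes and 9 failures updates Beta(8.8, 2.2) by adding the success and failure counts to the two shape parameters: α = 8.8+2 = 10.8, β = 2.2+9 = 11.2.
E[θ | data] = 10.8/(10.8+11.2) = 0.491.

Posterior mean ≈ 0.491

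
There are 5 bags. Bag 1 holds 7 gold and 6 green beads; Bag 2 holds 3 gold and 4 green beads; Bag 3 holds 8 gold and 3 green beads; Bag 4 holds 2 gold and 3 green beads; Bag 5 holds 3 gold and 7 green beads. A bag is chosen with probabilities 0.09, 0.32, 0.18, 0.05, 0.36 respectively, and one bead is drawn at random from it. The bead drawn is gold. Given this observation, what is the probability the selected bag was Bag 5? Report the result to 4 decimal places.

Tabulate prior·likelihood by source: [1] prior 0.09, lik 0.5385, product 0.04846; [2] prior 0.32, lik 0.4286, product 0.1371; [3] prior 0.18, lik 0.7273, product 0.1309; [4] prior 0.05, lik 0.4, product 0.02000; [5] prior 0.36, lik 0.3, product 0.1080.
Normalizing constant = 0.44451; the posterior for Bag 5 is its product over the sum, 0.1080/0.44451 = 0.2430.

Posterior probability ≈ 0.2430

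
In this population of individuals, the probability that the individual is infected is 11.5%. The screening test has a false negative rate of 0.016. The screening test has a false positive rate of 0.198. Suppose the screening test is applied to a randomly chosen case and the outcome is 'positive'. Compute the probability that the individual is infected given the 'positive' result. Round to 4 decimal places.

P(H | E) ≈ 0.3924

Write H for 'the individual is infected'. Prior odds H:¬H = 0.115/0.885 = 0.12994. For the 'positive' outcome, the likelihood ratio is 0.984/0.198 = 4.9697.
Posterior odds = 0.12994 × 4.9697 = 0.64578, so P(H|E) = 0.64578/(1+0.64578) = 0.3924.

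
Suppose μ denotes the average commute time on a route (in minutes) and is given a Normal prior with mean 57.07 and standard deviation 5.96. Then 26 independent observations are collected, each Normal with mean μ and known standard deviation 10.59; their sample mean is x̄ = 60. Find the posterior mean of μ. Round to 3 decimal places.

Prior precision 1/τ₀² = 1/5.96² = 0.0281519; data precision n/σ² = 26/10.59² = 0.231836.
Posterior precision = 0.0281519 + 0.231836 = 0.259988.
Posterior mean = (0.0281519·57.07 + 0.231836·60) / 0.259988 = 59.683.

Posterior mean ≈ 59.683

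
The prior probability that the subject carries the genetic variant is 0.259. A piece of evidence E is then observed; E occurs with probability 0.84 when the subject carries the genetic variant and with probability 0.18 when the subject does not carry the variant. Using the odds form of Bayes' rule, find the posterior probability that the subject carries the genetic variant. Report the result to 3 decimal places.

Posterior probability ≈ 0.620

Prior odds = 0.259/(1−0.259) = 0.34953. In log-odds, ln(0.34953) = -1.0512.
Add log likelihood ratio: ln(4.6667) = 1.5404.
Posterior log-odds = 0.48927, so posterior odds = exp(0.48927) = 1.6311. Converting, P(H|E) = 1.6311/2.6311 = 0.620.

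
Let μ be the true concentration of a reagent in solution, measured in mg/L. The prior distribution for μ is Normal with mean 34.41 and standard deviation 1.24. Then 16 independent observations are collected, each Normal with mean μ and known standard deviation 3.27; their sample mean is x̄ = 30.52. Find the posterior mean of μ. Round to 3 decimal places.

Prior precision 1/τ₀² = 1/1.24² = 0.650364; data precision n/σ² = 16/3.27² = 1.49632.
Posterior precision = 0.650364 + 1.49632 = 2.14668.
Posterior mean = (0.650364·34.41 + 1.49632·30.52) / 2.14668 = 31.699.

Posterior mean ≈ 31.699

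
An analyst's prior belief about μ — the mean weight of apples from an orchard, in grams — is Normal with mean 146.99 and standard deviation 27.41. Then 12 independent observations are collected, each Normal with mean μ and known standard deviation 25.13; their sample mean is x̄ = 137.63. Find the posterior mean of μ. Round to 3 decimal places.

Posterior mean ≈ 138.243

With known σ, the Normal prior is conjugate. Weight on the data is w = (n/σ²)/(n/σ² + 1/τ₀²) = 0.0190019/(0.0190019+0.00133101) = 0.93454.
Posterior mean = w·x̄ + (1−w)·μ₀ = 0.93454·137.63 + 0.065461·146.99 = 138.243.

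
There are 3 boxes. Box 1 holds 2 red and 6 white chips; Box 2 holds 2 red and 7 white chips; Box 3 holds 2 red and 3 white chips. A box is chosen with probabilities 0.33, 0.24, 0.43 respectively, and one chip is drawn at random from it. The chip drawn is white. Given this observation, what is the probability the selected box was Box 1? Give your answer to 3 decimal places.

P(white|Box 1) = 0.75; P(white|Box 2) = 0.7778; P(white|Box 3) = 0.6.
Prior × likelihood for each source: 0.33·0.75=0.2475, 0.24·0.7778=0.1867, 0.43·0.6=0.2580. Summing gives P(white) = 0.69217.
P(Box 1 | white) = 0.2475 / 0.69217 = 0.358.

Posterior probability ≈ 0.358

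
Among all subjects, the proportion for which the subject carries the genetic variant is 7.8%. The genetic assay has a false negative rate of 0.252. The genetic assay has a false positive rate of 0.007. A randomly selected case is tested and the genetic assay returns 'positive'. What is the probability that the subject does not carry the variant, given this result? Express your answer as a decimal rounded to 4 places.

P(¬H | E) ≈ 0.0996

Write H for 'the subject carries the genetic variant'. Prior odds H:¬H = 0.078/0.922 = 0.084599. For the 'positive' outcome, the likelihood ratio is 0.748/0.007 = 106.86.
Posterior odds = 0.084599 × 106.86 = 9.0400, so P(H|E) = 9.0400/(1+9.0400) = 0.9004. Then P(¬H|E) = 1 − 0.9004 = 0.0996.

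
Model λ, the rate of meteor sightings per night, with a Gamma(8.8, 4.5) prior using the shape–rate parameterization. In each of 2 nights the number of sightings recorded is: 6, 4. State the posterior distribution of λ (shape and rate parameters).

The Poisson likelihood adds the total count to the shape and the number of exposure periods to the rate. Here ∑xᵢ = 10 and n = 2, so shape 8.8→18.8 and rate 4.5→6.5.

Posterior: Gamma(shape=18.8, rate=6.5)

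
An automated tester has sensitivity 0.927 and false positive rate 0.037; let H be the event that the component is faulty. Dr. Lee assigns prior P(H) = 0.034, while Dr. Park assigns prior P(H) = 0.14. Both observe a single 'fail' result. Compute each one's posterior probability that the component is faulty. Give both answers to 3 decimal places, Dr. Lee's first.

P('+'|H) = 0.927, P('+'|¬H) = 0.037.
Dr. Lee: numerator 0.927·0.034 = 0.031518; evidence = 0.031518+0.037·0.966 = 0.067260; posterior = 0.469.
Dr. Park: numerator 0.927·0.14 = 0.12978; evidence = 0.12978+0.037·0.86 = 0.16160; posterior = 0.803.

Dr. Lee: 0.469; Dr. Park: 0.803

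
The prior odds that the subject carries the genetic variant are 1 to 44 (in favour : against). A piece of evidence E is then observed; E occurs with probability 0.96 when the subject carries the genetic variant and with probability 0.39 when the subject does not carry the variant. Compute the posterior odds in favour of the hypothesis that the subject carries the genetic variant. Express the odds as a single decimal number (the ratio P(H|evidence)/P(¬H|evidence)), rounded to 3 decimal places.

Prior odds = 1/44 = 0.022727. In log-odds, ln(0.022727) = -3.7842.
Add log likelihood ratio: ln(2.4615) = 0.90079.
Posterior log-odds = -2.8834, so posterior odds = exp(-2.8834) = 0.055944.

Posterior odds ≈ 0.056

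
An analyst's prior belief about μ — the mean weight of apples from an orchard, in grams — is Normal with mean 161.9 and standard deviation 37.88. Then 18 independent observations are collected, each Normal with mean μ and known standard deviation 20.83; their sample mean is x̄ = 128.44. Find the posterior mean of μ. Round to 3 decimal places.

Prior precision 1/τ₀² = 1/37.88² = 0.00069692; data precision n/σ² = 18/20.83² = 0.0414853.
Posterior precision = 0.00069692 + 0.0414853 = 0.0421822.
Posterior mean = (0.00069692·161.9 + 0.0414853·128.44) / 0.0421822 = 128.993.

Posterior mean ≈ 128.993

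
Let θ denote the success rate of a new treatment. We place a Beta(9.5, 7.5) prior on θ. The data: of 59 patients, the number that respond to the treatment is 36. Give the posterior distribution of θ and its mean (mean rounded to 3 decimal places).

Observing 36 successes and 23 failures updates Beta(9.5, 7.5) by adding the success and failure counts to the two shape parameters: α = 9.5+36 = 45.5, β = 7.5+23 = 30.5.
Posterior mean = α/(α+β) = 45.5/76 = 0.599.

Posterior: Beta(45.5, 30.5); mean ≈ 0.599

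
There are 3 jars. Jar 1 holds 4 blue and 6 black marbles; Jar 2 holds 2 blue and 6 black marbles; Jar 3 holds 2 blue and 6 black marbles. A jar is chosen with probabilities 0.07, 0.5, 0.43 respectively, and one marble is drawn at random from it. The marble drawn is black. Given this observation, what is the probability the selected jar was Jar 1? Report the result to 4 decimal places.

Posterior probability ≈ 0.0568

P(black|Jar 1) = 0.6; P(black|Jar 2) = 0.75; P(black|Jar 3) = 0.75.
Prior × likelihood for each source: 0.07·0.6=0.04200, 0.5·0.75=0.3750, 0.43·0.75=0.3225. Summing gives P(black) = 0.73950.
P(Jar 1 | black) = 0.04200 / 0.73950 = 0.0568.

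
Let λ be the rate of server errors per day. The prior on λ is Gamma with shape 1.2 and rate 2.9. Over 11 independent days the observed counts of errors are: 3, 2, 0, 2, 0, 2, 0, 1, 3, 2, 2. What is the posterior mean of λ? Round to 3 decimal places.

Posterior mean ≈ 1.309

The Poisson likelihood adds the total count to the shape and the number of exposure periods to the rate. Here ∑xᵢ = 17 and n = 11, so shape 1.2→18.2 and rate 2.9→13.9.
Posterior mean = shape/rate = 18.2/13.9 = 1.309.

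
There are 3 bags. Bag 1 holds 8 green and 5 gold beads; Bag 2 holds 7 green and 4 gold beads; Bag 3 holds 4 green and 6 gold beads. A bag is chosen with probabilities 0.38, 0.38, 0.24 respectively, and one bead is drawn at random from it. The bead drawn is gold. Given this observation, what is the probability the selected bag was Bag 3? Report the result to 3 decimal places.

Posterior probability ≈ 0.336

Tabulate prior·likelihood by source: [1] prior 0.38, lik 0.3846, product 0.1462; [2] prior 0.38, lik 0.3636, product 0.1382; [3] prior 0.24, lik 0.6, product 0.1440.
Normalizing constant = 0.42834; the posterior for Bag 3 is its product over the sum, 0.1440/0.42834 = 0.336.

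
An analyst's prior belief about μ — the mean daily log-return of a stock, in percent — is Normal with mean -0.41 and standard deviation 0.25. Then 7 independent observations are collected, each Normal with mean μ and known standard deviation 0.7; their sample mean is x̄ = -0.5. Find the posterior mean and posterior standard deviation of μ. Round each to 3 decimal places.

With known σ, the Normal prior is conjugate. Weight on the data is w = (n/σ²)/(n/σ² + 1/τ₀²) = 14.2857/(14.2857+16.0000) = 0.47170.
Posterior mean = w·x̄ + (1−w)·μ₀ = 0.47170·-0.5 + 0.52830·-0.41 = -0.452. Posterior variance = 1/(14.2857+16.0000) = 0.0330189, so SD = 0.182.

Posterior mean ≈ -0.452; posterior SD ≈ 0.182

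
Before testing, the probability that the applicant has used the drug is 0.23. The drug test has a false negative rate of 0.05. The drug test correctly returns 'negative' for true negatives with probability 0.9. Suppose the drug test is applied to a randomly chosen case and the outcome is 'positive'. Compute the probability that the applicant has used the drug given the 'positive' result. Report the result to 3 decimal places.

P(H | E) ≈ 0.739

Let H be the event that the applicant has used the drug. P(H) = 0.23, so P(¬H) = 0.77. With E the 'positive' result, P(E|H) = 0.95 and P(E|¬H) = 0.1.
P(E) = 0.95·0.23 + 0.1·0.77 = 0.21850 + 0.077000 = 0.29550.
By Bayes' theorem, P(H|E) = 0.21850 / 0.29550 = 0.739.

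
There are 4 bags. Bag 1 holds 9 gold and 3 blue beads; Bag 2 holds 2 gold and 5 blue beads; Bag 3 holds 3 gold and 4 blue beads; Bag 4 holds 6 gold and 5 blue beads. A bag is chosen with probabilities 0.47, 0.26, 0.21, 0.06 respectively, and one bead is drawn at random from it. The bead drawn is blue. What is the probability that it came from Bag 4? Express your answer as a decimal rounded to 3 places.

Posterior probability ≈ 0.061

P(blue|Bag 1) = 0.25; P(blue|Bag 2) = 0.7143; P(blue|Bag 3) = 0.5714; P(blue|Bag 4) = 0.4545.
Prior × likelihood for each source: 0.47·0.25=0.1175, 0.26·0.7143=0.1857, 0.21·0.5714=0.1200, 0.06·0.4545=0.02727. Summing gives P(blue) = 0.45049.
P(Bag 4 | blue) = 0.02727 / 0.45049 = 0.061.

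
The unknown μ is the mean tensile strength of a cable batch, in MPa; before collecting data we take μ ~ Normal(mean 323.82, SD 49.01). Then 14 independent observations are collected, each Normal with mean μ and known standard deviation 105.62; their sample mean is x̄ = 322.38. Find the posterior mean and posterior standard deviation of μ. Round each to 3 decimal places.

With known σ, the Normal prior is conjugate. Weight on the data is w = (n/σ²)/(n/σ² + 1/τ₀²) = 0.00125498/(0.00125498+0.00041632) = 0.75090.
Posterior mean = w·x̄ + (1−w)·μ₀ = 0.75090·322.38 + 0.24910·323.82 = 322.739. Posterior variance = 1/(0.00125498+0.00041632) = 598.337, so SD = 24.461.

Posterior mean ≈ 322.739; posterior SD ≈ 24.461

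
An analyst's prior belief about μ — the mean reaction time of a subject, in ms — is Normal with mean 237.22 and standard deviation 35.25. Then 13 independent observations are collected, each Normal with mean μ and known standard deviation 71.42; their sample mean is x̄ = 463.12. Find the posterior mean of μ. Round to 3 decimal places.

Posterior mean ≈ 408.906

With known σ, the Normal prior is conjugate. Weight on the data is w = (n/σ²)/(n/σ² + 1/τ₀²) = 0.00254861/(0.00254861+0.00080479) = 0.76001.
Posterior mean = w·x̄ + (1−w)·μ₀ = 0.76001·463.12 + 0.23999·237.22 = 408.906.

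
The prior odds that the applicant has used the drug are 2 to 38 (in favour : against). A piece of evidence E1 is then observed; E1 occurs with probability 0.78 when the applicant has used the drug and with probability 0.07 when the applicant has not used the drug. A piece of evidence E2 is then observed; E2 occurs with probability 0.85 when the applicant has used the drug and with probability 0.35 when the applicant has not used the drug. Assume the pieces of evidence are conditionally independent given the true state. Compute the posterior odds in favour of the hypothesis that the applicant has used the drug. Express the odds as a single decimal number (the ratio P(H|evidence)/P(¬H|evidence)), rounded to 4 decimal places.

Prior odds = 2/38 = 0.052632.
Likelihood ratio for E1 = 0.78/0.07 = 11.143.
Likelihood ratio for E2 = 0.85/0.35 = 2.4286.
Posterior odds = prior odds × LR₁ × LR₂ = 1.4243.

Posterior odds ≈ 1.4243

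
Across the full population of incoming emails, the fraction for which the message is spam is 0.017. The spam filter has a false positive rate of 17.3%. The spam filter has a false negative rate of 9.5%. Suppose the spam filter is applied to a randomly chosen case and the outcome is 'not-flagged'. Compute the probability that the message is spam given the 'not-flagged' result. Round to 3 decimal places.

Write H for 'the message is spam'. Prior odds H:¬H = 0.017/0.983 = 0.017294. For the 'not-flagged' outcome, the likelihood ratio is 0.095/0.827 = 0.11487.
Posterior odds = 0.017294 × 0.11487 = 0.0019866, so P(H|E) = 0.0019866/(1+0.0019866) = 0.002.

P(H | E) ≈ 0.002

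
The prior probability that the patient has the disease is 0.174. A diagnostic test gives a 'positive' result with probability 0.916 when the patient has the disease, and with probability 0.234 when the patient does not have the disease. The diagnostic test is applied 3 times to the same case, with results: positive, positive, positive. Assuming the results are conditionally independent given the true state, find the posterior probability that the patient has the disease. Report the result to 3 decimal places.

Let H be the event that the patient has the disease; start with P(H) = 0.174. P('positive'|H) = 0.916, P('positive'|¬H) = 0.234.
Update on result 1 ('positive'): P(H) ← 0.916·0.1740 / (0.916·0.1740 + 0.234·0.8260) = 0.15938/0.35267 = 0.4519.
Update on result 2 ('positive'): P(H) ← 0.916·0.4519 / (0.916·0.4519 + 0.234·0.5481) = 0.41398/0.54222 = 0.7635.
Update on result 3 ('positive'): P(H) ← 0.916·0.7635 / (0.916·0.7635 + 0.234·0.2365) = 0.69935/0.75469 = 0.9267.

Posterior P(H) ≈ 0.927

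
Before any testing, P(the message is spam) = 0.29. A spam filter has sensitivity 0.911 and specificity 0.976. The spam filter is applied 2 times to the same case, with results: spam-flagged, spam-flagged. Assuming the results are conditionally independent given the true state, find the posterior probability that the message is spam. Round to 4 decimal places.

With H the event that the message is spam, the joint likelihood of the observed sequence is P(data|H) = 0.911·0.911 = 0.82992 and P(data|¬H) = 0.024·0.024 = 0.00057600.
Bayes: P(H|data) = 0.29·0.82992 / (0.29·0.82992 + 0.71·0.00057600) = 0.24068/0.24109 = 0.9983.

Posterior P(H) ≈ 0.9983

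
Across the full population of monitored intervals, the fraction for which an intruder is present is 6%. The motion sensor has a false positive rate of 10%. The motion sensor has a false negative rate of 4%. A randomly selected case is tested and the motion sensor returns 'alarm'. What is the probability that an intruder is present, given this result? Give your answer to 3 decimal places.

P(H | E) ≈ 0.380

Write H for 'an intruder is present'. Prior odds H:¬H = 0.06/0.94 = 0.063830. For the 'alarm' outcome, the likelihood ratio is 0.96/0.1 = 9.6000.
Posterior odds = 0.063830 × 9.6000 = 0.61277, so P(H|E) = 0.61277/(1+0.61277) = 0.380.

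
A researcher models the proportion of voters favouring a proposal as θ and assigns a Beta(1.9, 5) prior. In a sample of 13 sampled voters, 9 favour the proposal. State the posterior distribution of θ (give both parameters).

The binomial likelihood is conjugate to the Beta prior: with 9 successes and 4 failures, the posterior is Beta(1.9+9, 5+4) = Beta(10.9, 9).

Posterior: Beta(10.9, 9)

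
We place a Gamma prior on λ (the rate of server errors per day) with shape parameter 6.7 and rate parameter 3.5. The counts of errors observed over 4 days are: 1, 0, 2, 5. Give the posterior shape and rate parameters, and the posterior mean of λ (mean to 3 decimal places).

The Poisson likelihood adds the total count to the shape and the number of exposure periods to the rate. Here ∑xᵢ = 8 and n = 4, so shape 6.7→14.7 and rate 3.5→7.5.
Posterior mean = shape/rate = 14.7/7.5 = 1.960.

Posterior: Gamma(shape=14.7, rate=7.5); mean ≈ 1.960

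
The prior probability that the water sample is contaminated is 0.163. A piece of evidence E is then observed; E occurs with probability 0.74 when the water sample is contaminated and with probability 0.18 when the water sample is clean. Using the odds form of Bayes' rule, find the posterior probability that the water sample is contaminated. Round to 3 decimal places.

Posterior probability ≈ 0.445

Prior odds = 0.163/(1−0.163) = 0.19474.
Likelihood ratio for E = 0.74/0.18 = 4.1111.
Posterior odds = prior odds × LR = 0.80061.
Posterior probability = odds/(1+odds) = 0.80061/1.8006 = 0.445.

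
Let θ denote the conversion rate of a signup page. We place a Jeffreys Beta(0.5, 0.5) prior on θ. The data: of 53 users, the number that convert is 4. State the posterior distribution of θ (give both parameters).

Observing 4 successes and 49 failures updates Beta(0.5, 0.5) by adding the success and failure counts to the two shape parameters: α = 0.5+4 = 4.5, β = 0.5+49 = 49.5.

Posterior: Beta(4.5, 49.5)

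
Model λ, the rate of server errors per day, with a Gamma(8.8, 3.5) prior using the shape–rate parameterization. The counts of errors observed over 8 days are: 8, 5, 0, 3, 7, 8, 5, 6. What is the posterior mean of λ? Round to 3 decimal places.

Total count ∑xᵢ = 42 over n = 8 days.
Gamma is conjugate to the Poisson likelihood: posterior is Gamma(shape = 8.8+42 = 50.8, rate = 3.5+8 = 11.5).
E[λ | data] = 50.8/11.5 = 4.417.

Posterior mean ≈ 4.417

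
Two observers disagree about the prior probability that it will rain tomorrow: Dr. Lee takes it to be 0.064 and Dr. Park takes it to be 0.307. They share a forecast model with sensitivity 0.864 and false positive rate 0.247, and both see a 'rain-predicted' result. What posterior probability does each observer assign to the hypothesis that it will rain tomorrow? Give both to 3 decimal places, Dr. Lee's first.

Dr. Lee: 0.193; Dr. Park: 0.608

The likelihood ratio for a 'rain-predicted' result is 0.864/0.247 = 3.4980.
Dr. Lee: prior odds 0.064/0.936 = 0.068376; posterior odds 0.23918; posterior probability 0.193.
Dr. Park: prior odds 0.307/0.693 = 0.44300; posterior odds 1.5496; posterior probability 0.608.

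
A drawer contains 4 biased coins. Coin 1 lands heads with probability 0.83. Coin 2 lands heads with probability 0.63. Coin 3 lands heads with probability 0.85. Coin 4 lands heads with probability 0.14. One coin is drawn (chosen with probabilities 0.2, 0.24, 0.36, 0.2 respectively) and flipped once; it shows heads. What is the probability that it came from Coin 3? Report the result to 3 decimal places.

P(heads|C1) = 0.83; P(heads|C2) = 0.63; P(heads|C3) = 0.85; P(heads|C4) = 0.14.
Prior × likelihood for each source: 0.2·0.83=0.1660, 0.24·0.63=0.1512, 0.36·0.85=0.3060, 0.2·0.14=0.02800. Summing gives P(heads) = 0.65120.
P(Coin 3 | heads) = 0.3060 / 0.65120 = 0.470.

Posterior probability ≈ 0.470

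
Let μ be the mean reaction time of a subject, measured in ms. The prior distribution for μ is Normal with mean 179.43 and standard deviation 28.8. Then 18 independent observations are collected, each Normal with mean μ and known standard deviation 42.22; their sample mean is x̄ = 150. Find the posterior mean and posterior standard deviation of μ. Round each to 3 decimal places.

Posterior mean ≈ 153.139; posterior SD ≈ 9.406

Prior precision 1/τ₀² = 1/28.8² = 0.00120563; data precision n/σ² = 18/42.22² = 0.0100980.
Posterior precision = 0.00120563 + 0.0100980 = 0.0113036, giving posterior SD = 1/√0.0113036 = 9.406.
Posterior mean = (0.00120563·179.43 + 0.0100980·150) / 0.0113036 = 153.139.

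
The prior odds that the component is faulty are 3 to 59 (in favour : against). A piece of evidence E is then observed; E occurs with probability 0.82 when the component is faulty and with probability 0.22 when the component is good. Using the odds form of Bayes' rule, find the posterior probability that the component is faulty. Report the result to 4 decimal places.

Prior odds = 3/59 = 0.050847.
Likelihood ratio for E = 0.82/0.22 = 3.7273.
Posterior odds = prior odds × LR = 0.18952.
Posterior probability = odds/(1+odds) = 0.18952/1.1895 = 0.1593.

Posterior probability ≈ 0.1593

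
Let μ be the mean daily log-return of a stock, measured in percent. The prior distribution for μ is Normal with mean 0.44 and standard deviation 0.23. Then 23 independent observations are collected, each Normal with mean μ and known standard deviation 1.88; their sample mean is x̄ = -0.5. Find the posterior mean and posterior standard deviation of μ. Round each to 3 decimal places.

With known σ, the Normal prior is conjugate. Weight on the data is w = (n/σ²)/(n/σ² + 1/τ₀²) = 6.50747/(6.50747+18.9036) = 0.25609.
Posterior mean = w·x̄ + (1−w)·μ₀ = 0.25609·-0.5 + 0.74391·0.44 = 0.199. Posterior variance = 1/(6.50747+18.9036) = 0.0393529, so SD = 0.198.

Posterior mean ≈ 0.199; posterior SD ≈ 0.198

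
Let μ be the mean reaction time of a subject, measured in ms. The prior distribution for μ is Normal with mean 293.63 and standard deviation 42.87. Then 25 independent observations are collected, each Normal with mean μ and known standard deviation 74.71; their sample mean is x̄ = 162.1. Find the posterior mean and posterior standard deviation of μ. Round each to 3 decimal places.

Posterior mean ≈ 176.348; posterior SD ≈ 14.110

With known σ, the Normal prior is conjugate. Weight on the data is w = (n/σ²)/(n/σ² + 1/τ₀²) = 0.00447902/(0.00447902+0.00054412) = 0.89168.
Posterior mean = w·x̄ + (1−w)·μ₀ = 0.89168·162.1 + 0.10832·293.63 = 176.348. Posterior variance = 1/(0.00447902+0.00054412) = 199.079, so SD = 14.110.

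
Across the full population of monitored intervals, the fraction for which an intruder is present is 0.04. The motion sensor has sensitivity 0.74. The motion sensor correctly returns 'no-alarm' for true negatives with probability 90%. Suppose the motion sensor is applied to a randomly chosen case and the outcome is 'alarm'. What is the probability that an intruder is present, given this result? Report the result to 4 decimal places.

Let H be the event that an intruder is present. P(H) = 0.04, so P(¬H) = 0.96. With E the 'alarm' result, P(E|H) = 0.74 and P(E|¬H) = 0.1.
P(E) = 0.74·0.04 + 0.1·0.96 = 0.029600 + 0.096000 = 0.12560.
By Bayes' theorem, P(H|E) = 0.029600 / 0.12560 = 0.2357.

P(H | E) ≈ 0.2357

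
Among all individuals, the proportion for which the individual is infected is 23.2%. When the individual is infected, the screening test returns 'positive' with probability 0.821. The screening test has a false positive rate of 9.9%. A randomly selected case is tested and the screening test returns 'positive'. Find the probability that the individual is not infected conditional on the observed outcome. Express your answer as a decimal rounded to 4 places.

Write H for 'the individual is infected'. Prior odds H:¬H = 0.232/0.768 = 0.30208. For the 'positive' outcome, the likelihood ratio is 0.821/0.099 = 8.2929.
Posterior odds = 0.30208 × 8.2929 = 2.5052, so P(H|E) = 2.5052/(1+2.5052) = 0.7147. Then P(¬H|E) = 1 − 0.7147 = 0.2853.

P(¬H | E) ≈ 0.2853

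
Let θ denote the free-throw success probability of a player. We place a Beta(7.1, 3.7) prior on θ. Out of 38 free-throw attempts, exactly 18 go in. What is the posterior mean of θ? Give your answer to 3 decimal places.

Posterior mean ≈ 0.514

Observing 18 successes and 20 failures updates Beta(7.1, 3.7) by adding the success and failure counts to the two shape parameters: α = 7.1+18 = 25.1, β = 3.7+20 = 23.7.
E[θ | data] = 25.1/(25.1+23.7) = 0.514.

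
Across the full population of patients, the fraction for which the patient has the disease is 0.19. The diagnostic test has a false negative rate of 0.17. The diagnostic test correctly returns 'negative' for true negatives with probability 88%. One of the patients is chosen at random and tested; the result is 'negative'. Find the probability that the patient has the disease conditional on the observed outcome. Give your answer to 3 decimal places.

P(H | E) ≈ 0.043

Let H be the event that the patient has the disease. P(H) = 0.19, so P(¬H) = 0.81. With E the 'negative' result, P(E|H) = 0.17 and P(E|¬H) = 0.88.
P(E) = 0.17·0.19 + 0.88·0.81 = 0.032300 + 0.71280 = 0.74510.
By Bayes' theorem, P(H|E) = 0.032300 / 0.74510 = 0.043.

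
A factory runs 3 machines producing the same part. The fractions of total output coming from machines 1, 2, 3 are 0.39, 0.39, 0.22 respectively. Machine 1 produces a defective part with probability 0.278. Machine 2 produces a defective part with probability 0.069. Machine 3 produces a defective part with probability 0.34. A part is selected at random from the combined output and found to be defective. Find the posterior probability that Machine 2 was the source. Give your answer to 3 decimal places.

P(defective|M1) = 0.278; P(defective|M2) = 0.069; P(defective|M3) = 0.34.
Prior × likelihood for each source: 0.39·0.278=0.1084, 0.39·0.069=0.02691, 0.22·0.34=0.07480. Summing gives P(defective) = 0.21013.
P(Machine 2 | defective) = 0.02691 / 0.21013 = 0.128.

Posterior probability ≈ 0.128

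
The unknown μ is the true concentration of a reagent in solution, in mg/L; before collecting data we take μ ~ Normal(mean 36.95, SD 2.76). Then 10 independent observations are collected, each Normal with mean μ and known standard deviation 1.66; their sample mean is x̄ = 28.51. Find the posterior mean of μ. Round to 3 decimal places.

Posterior mean ≈ 28.805

With known σ, the Normal prior is conjugate. Weight on the data is w = (n/σ²)/(n/σ² + 1/τ₀²) = 3.62897/(3.62897+0.131275) = 0.96509.
Posterior mean = w·x̄ + (1−w)·μ₀ = 0.96509·28.51 + 0.034911·36.95 = 28.805.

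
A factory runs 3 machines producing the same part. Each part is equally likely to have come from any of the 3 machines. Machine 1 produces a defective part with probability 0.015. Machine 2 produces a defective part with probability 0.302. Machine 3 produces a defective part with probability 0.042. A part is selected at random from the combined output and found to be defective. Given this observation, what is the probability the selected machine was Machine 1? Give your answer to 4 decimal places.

P(defective|M1) = 0.015; P(defective|M2) = 0.302; P(defective|M3) = 0.042.
Prior × likelihood for each source: 0.333333·0.015=0.005000, 0.333333·0.302=0.1007, 0.333333·0.042=0.01400. Summing gives P(defective) = 0.11967.
P(Machine 1 | defective) = 0.005000 / 0.11967 = 0.0418.

Posterior probability ≈ 0.0418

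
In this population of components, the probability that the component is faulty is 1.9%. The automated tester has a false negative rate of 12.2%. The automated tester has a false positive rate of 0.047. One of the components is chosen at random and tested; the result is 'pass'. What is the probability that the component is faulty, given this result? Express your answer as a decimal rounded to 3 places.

P(H | E) ≈ 0.002

Let H be the event that the component is faulty. P(H) = 0.019, so P(¬H) = 0.981. With E the 'pass' result, P(E|H) = 0.122 and P(E|¬H) = 0.953.
P(E) = 0.122·0.019 + 0.953·0.981 = 0.0023180 + 0.93489 = 0.93721.
By Bayes' theorem, P(H|E) = 0.0023180 / 0.93721 = 0.002.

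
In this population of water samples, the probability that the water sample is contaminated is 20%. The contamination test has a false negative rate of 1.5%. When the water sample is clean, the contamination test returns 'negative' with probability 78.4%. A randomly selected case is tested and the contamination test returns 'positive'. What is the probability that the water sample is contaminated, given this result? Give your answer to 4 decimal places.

P(H | E) ≈ 0.5327

Let H be the event that the water sample is contaminated. P(H) = 0.2, so P(¬H) = 0.8. With E the 'positive' result, P(E|H) = 0.985 and P(E|¬H) = 0.216.
P(E) = 0.985·0.2 + 0.216·0.8 = 0.19700 + 0.17280 = 0.36980.
By Bayes' theorem, P(H|E) = 0.19700 / 0.36980 = 0.5327.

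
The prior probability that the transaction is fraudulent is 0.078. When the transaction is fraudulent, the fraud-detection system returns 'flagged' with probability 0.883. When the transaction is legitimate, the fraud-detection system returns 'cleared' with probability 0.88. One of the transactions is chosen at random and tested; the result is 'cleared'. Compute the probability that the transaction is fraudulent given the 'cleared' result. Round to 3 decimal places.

P(H | E) ≈ 0.011

Write H for 'the transaction is fraudulent'. Prior odds H:¬H = 0.078/0.922 = 0.084599. For the 'cleared' outcome, the likelihood ratio is 0.117/0.88 = 0.13295.
Posterior odds = 0.084599 × 0.13295 = 0.011248, so P(H|E) = 0.011248/(1+0.011248) = 0.011.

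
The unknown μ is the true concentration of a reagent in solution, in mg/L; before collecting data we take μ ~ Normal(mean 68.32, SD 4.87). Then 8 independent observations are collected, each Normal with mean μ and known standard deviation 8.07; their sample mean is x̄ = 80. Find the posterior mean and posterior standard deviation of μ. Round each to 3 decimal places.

Posterior mean ≈ 77.015; posterior SD ≈ 2.462

With known σ, the Normal prior is conjugate. Weight on the data is w = (n/σ²)/(n/σ² + 1/τ₀²) = 0.122841/(0.122841+0.0421640) = 0.74447.
Posterior mean = w·x̄ + (1−w)·μ₀ = 0.74447·80 + 0.25553·68.32 = 77.015. Posterior variance = 1/(0.122841+0.0421640) = 6.06043, so SD = 2.462.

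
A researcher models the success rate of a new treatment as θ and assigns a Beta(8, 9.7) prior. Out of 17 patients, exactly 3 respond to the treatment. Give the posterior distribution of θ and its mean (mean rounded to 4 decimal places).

Posterior: Beta(11, 23.7); mean ≈ 0.3170

The binomial likelihood is conjugate to the Beta prior: with 3 successes and 14 failures, the posterior is Beta(8+3, 9.7+14) = Beta(11, 23.7).
E[θ | data] = 11/(11+23.7) = 0.3170.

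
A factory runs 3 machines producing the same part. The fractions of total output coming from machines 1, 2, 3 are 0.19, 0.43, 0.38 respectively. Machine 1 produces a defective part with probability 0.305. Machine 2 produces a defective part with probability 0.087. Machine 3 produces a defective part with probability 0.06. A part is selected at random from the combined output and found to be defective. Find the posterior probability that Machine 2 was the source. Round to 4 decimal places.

Posterior probability ≈ 0.3166

Tabulate prior·likelihood by source: [1] prior 0.19, lik 0.305, product 0.05795; [2] prior 0.43, lik 0.087, product 0.03741; [3] prior 0.38, lik 0.06, product 0.02280.
Normalizing constant = 0.11816; the posterior for Machine 2 is its product over the sum, 0.03741/0.11816 = 0.3166.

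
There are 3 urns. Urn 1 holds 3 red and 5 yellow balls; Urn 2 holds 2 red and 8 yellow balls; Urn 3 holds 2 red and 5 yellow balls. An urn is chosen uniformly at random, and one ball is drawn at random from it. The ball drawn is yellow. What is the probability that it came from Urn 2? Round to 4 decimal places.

Tabulate prior·likelihood by source: [1] prior 0.333333, lik 0.625, product 0.2083; [2] prior 0.333333, lik 0.8, product 0.2667; [3] prior 0.333333, lik 0.7143, product 0.2381.
Normalizing constant = 0.71310; the posterior for Urn 2 is its product over the sum, 0.2667/0.71310 = 0.3740.

Posterior probability ≈ 0.3740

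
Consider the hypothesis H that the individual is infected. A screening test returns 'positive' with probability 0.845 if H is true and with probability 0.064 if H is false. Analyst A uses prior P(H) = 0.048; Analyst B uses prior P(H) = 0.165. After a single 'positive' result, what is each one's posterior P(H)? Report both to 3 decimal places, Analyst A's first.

Analyst A: 0.400; Analyst B: 0.723

P('+'|H) = 0.845, P('+'|¬H) = 0.064.
Analyst A: numerator 0.845·0.048 = 0.040560; evidence = 0.040560+0.064·0.952 = 0.10149; posterior = 0.400.
Analyst B: numerator 0.845·0.165 = 0.13942; evidence = 0.13942+0.064·0.835 = 0.19287; posterior = 0.723.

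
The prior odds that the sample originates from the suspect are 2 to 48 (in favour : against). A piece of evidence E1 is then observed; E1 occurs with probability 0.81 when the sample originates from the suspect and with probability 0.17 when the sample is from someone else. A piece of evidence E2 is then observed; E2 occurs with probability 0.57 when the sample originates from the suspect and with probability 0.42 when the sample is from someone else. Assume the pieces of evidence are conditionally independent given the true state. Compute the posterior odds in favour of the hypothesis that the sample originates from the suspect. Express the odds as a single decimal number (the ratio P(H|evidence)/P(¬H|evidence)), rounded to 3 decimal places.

Posterior odds ≈ 0.269

Prior odds = 2/48 = 0.041667. In log-odds, ln(0.041667) = -3.1781.
Add log likelihood ratios: ln(4.7647) + ln(1.3571) = 1.8666.
Posterior log-odds = -1.3114, so posterior odds = exp(-1.3114) = 0.26943.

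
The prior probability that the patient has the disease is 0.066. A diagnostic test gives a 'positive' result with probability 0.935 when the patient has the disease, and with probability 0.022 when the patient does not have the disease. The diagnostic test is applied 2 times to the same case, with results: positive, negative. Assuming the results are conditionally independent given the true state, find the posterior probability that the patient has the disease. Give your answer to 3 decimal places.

Let H be the event that the patient has the disease; start with P(H) = 0.066. P('positive'|H) = 0.935, P('positive'|¬H) = 0.022.
Update on result 1 ('positive'): P(H) ← 0.935·0.0660 / (0.935·0.0660 + 0.022·0.9340) = 0.061710/0.082258 = 0.7502.
Update on result 2 ('negative'): P(H) ← 0.065·0.7502 / (0.065·0.7502 + 0.978·0.2498) = 0.048763/0.29307 = 0.1664.

Posterior P(H) ≈ 0.166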